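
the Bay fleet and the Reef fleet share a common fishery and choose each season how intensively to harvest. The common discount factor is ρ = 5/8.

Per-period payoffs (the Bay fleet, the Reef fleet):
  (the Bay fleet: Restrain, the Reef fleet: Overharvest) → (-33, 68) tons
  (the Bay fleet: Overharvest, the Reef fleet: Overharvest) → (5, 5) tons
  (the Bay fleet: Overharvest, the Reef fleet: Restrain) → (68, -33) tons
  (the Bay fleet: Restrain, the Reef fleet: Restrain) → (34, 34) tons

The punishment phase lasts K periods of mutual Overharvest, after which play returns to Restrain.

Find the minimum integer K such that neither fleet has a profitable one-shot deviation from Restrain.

Need Σ_{k=1}^{K} ρ^k ≥ (68−34)/(34−5) = 1.1724 at ρ = 5/8.
At K = 2 the sum is 1.0156 < 1.1724; at K = 3 it is 1.2598 ≥ 1.1724.
So the minimum punishment length is K = 3.

3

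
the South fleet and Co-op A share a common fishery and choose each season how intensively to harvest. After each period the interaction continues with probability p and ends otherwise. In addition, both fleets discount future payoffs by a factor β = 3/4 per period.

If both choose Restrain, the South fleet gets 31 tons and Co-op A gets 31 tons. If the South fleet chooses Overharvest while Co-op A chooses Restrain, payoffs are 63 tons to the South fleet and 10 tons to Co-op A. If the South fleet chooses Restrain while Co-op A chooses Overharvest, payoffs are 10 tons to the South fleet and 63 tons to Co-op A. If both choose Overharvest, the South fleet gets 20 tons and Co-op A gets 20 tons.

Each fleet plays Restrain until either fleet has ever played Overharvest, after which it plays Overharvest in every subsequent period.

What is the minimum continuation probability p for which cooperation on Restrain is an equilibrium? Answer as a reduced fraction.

128/129

Expected continuation weight on next period's payoff is β·p = 3/4·p, which plays the role of the discount factor.
Cooperation requires 3/4·p ≥ (63−31)/(63−20) = 32/43, hence p ≥ 128/129.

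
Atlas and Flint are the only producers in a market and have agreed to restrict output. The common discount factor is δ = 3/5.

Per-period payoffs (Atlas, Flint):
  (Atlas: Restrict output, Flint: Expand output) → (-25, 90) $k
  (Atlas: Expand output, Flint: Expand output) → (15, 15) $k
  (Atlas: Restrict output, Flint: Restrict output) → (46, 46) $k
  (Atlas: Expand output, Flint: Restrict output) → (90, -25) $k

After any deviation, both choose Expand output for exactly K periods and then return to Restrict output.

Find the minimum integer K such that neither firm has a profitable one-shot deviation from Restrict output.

6

No profitable deviation requires (46−15)(δ+…+δ^K) ≥ 90−46, i.e. δ+…+δ^K ≥ 44/31 ≈ 1.4194.
With δ = 3/5, the partial sums are K=1: 0.6000, K=2: 0.9600, K=3: 1.1760, K=4: 1.3056, K=5: 1.3834, K=6: 1.4300.
K = 6 is the first length at which the sum reaches 1.4194.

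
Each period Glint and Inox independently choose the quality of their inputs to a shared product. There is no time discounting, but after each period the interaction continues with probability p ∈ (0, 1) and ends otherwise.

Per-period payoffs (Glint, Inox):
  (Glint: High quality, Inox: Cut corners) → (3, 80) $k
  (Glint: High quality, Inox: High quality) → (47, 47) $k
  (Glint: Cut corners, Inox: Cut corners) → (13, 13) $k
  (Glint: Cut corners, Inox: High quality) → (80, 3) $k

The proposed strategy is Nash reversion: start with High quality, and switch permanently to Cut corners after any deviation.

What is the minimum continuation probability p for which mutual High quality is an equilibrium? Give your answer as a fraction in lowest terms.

Expected cooperation value is 47 + p·47 + p²·47 + … = 47/(1−p); deviation gives 80 + p·13/(1−p).
47 ≥ 80(1−p) + 13p ⇒ 67p ≥ 33 ⇒ p ≥ 33/67.

33/67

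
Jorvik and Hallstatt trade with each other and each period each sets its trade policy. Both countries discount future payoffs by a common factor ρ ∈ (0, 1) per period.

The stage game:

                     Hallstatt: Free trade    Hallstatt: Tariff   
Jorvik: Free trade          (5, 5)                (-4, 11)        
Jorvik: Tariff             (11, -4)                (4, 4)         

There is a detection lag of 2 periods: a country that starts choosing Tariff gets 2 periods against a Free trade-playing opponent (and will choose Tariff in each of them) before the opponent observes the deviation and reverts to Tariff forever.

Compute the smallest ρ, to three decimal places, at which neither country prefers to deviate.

The best deviation is to choose Tariff for all 2 undetected periods, earning 11 each, then 4 forever once detected.
Deviation value: 11(1−ρ^2)/(1−ρ) + 4ρ^2/(1−ρ); cooperation value: 5/(1−ρ).
IC: 5 ≥ 11(1−ρ^2) + 4ρ^2 = 11 − 7ρ^2.
So ρ^2 ≥ 6/7, giving ρ ≥ (6/7)^(1/2) ≈ 0.926.

0.926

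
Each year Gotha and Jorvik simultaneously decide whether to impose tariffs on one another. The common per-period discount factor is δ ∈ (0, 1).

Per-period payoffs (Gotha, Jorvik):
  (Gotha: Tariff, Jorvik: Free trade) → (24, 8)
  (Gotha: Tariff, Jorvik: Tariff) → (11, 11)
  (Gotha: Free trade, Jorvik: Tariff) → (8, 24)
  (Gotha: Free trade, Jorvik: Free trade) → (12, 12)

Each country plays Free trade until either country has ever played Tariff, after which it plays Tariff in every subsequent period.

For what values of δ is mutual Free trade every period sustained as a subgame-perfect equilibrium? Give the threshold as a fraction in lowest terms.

12/13

One-period gain from deviating is 24 − 12 = 12. The loss is 12 − 11 = 1 in every subsequent period, with present value 1·δ/(1−δ).
Deviation is unprofitable when 1·δ/(1−δ) ≥ 12, i.e. δ/(1−δ) ≥ 12.
Equivalently δ ≥ 12/(12+1) = 12/13.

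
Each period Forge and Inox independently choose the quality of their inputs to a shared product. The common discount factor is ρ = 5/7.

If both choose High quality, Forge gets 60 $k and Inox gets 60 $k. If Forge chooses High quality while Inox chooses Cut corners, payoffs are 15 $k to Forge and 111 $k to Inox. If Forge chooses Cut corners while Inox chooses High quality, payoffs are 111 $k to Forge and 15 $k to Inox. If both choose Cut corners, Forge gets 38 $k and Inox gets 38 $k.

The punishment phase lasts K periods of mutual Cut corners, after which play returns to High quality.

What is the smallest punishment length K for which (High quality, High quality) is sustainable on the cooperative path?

No profitable deviation requires (60−38)(ρ+…+ρ^K) ≥ 111−60, i.e. ρ+…+ρ^K ≥ 51/22 ≈ 2.3182.
With ρ = 5/7, the partial sums are K=1: 0.7143, K=2: 1.2245, …, K=6: 2.1680, K=7: 2.2628, K=8: 2.3306.
K = 8 is the first length at which the sum reaches 2.3182.

8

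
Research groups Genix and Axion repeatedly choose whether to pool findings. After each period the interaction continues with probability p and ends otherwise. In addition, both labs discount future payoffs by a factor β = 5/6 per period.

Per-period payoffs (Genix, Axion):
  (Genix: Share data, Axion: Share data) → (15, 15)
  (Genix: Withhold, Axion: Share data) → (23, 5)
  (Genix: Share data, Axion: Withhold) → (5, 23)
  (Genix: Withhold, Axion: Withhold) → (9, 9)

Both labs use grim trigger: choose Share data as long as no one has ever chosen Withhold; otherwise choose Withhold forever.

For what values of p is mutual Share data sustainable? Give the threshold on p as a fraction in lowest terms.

With continuation probability p and discount β, the effective per-period discount factor is βp.
Grim-trigger IC: βp ≥ (23−15)/(23−9) = 4/7.
So p ≥ (4/7)/(5/6) = 24/35.

24/35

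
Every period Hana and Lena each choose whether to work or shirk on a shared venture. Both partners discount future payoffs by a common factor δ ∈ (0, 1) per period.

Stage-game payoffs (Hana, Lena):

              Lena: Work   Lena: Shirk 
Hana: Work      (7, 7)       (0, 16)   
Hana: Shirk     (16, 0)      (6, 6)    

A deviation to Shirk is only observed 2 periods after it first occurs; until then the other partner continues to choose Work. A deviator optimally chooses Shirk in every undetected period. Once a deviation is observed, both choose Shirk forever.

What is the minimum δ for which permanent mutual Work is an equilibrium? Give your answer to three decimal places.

0.949

A deviator earns 16 for 2 periods, then 6 forever; cooperating earns 7 forever. Multiplying the IC by (1−δ):
7 ≥ 16(1−δ^2) + 6δ^2, so 10·δ^2 ≥ 9 and δ^2 ≥ 9/10.
δ ≥ (9/10)^(1/2) ≈ 0.949.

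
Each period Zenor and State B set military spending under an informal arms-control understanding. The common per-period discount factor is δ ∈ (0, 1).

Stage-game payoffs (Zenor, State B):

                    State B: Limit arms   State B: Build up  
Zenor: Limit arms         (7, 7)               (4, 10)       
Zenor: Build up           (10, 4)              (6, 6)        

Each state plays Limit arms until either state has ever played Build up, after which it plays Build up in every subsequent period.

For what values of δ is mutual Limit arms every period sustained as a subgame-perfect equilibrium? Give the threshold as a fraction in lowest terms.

3/4

Cooperation forever yields 7 each period: 7/(1−δ).
Deviating yields 10 once, then 6 forever: 10 + 6δ/(1−δ).
No profitable deviation requires 7/(1−δ) ≥ 10 + 6δ/(1−δ).
Multiplying by (1−δ): 7 ≥ 10(1−δ) + 6δ = 10 − 4δ.
So 4δ ≥ 3, i.e. δ ≥ 3/4.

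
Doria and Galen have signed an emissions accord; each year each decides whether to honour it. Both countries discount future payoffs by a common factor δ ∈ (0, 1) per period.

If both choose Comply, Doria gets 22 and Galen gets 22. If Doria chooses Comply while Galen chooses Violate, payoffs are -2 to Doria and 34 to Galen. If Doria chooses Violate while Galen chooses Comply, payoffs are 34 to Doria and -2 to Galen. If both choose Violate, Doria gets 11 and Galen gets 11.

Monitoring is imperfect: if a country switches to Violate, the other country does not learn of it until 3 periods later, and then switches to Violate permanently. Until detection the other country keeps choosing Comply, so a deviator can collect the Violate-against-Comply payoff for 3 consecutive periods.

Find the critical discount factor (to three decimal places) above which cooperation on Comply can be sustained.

A deviator earns 34 for 3 periods, then 11 forever; cooperating earns 22 forever. Multiplying the IC by (1−δ):
22 ≥ 34(1−δ^3) + 11δ^3, so 23·δ^3 ≥ 12 and δ^3 ≥ 12/23.
δ ≥ (12/23)^(1/3) ≈ 0.805.

0.805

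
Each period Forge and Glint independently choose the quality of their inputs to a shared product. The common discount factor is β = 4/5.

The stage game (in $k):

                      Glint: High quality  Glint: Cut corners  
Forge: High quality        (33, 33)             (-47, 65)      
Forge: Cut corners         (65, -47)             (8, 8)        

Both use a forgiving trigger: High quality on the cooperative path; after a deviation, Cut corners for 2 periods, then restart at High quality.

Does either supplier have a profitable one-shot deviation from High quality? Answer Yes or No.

No

IC: β+…+β^2 ≥ (65−33)/(33−8) = 32/25.
At β = 4/5: partial sum = 1.4400 ≥ 1.2800. Cooperation sustainable.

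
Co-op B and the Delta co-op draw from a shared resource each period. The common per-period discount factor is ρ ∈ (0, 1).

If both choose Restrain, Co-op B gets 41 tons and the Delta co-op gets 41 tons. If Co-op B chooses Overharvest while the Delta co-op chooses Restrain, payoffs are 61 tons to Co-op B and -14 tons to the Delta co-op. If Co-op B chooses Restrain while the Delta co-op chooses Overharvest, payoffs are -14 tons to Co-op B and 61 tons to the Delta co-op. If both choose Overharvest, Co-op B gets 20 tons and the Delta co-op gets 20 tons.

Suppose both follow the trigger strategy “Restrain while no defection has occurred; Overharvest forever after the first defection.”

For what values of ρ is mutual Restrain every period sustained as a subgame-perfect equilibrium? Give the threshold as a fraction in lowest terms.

Cooperation forever yields 41 each period: 41/(1−ρ).
Deviating yields 61 once, then 20 forever: 61 + 20ρ/(1−ρ).
No profitable deviation requires 41/(1−ρ) ≥ 61 + 20ρ/(1−ρ).
Multiplying by (1−ρ): 41 ≥ 61(1−ρ) + 20ρ = 61 − 41ρ.
So 41ρ ≥ 20, i.e. ρ ≥ 20/41.

20/41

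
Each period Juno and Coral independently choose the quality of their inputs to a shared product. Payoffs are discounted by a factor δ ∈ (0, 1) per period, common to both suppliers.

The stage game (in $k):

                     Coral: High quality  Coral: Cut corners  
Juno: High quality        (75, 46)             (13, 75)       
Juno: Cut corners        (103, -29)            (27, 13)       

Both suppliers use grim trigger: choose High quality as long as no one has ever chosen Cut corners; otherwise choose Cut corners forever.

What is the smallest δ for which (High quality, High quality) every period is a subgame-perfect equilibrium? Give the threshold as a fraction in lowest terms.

29/62

Juno: cooperation gives 75 each period; deviation gives 103 once then 27 forever.
  75/(1−δ) ≥ 103 + 27δ/(1−δ) ⇒ δ ≥ 28/76 = 7/19.
Coral: cooperation gives 46 each period; deviation gives 75 once then 13 forever.
  δ ≥ 29/62.
Both must hold, so the binding constraint is Coral's: δ ≥ 29/62.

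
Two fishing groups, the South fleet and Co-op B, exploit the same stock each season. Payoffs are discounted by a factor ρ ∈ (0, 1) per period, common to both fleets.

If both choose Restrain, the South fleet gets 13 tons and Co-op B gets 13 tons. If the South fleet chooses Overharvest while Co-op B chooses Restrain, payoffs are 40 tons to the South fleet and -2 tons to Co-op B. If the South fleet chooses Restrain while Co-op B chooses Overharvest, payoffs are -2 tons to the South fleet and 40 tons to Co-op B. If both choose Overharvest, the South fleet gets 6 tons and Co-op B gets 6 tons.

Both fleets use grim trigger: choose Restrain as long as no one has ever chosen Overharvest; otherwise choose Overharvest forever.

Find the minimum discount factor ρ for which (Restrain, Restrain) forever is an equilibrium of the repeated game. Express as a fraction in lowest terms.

27/34

Cooperation forever yields 13 each period: 13/(1−ρ).
Deviating yields 40 once, then 6 forever: 40 + 6ρ/(1−ρ).
No profitable deviation requires 13/(1−ρ) ≥ 40 + 6ρ/(1−ρ).
Multiplying by (1−ρ): 13 ≥ 40(1−ρ) + 6ρ = 40 − 34ρ.
So 34ρ ≥ 27, i.e. ρ ≥ 27/34.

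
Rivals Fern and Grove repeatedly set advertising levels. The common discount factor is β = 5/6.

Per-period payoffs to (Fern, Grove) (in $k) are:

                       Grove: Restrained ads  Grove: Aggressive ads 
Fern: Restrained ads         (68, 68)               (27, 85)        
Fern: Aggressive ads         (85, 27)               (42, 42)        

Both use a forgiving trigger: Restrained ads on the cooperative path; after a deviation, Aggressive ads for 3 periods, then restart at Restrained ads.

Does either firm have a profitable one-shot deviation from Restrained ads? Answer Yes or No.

No

Comparing payoff streams over the 4 periods until play realigns: cooperate → 68(1+β+…+β^3); deviate → 85 + 42(β+…+β^3).
Cooperation is sustained iff (68−42)(β+…+β^3) ≥ 85−68.
β+…+β^3 = 5/6·(1−(5/6)^3)/(1−5/6) = 2.1065, and (85−68)/(68−42) = 0.6538.
2.1065 ≥ 0.6538, so cooperation is sustainable.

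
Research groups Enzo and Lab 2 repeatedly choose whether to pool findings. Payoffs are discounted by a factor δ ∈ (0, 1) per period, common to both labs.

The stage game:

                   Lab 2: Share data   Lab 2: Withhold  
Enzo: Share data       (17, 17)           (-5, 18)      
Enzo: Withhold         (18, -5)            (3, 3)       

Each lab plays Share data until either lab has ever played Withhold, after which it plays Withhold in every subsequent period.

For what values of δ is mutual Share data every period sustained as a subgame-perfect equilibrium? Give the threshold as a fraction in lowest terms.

One-period gain from deviating is 18 − 17 = 1. The loss is 17 − 3 = 14 in every subsequent period, with present value 14·δ/(1−δ).
Deviation is unprofitable when 14·δ/(1−δ) ≥ 1, i.e. δ/(1−δ) ≥ 1/14.
Equivalently δ ≥ 1/(1+14) = 1/15.

1/15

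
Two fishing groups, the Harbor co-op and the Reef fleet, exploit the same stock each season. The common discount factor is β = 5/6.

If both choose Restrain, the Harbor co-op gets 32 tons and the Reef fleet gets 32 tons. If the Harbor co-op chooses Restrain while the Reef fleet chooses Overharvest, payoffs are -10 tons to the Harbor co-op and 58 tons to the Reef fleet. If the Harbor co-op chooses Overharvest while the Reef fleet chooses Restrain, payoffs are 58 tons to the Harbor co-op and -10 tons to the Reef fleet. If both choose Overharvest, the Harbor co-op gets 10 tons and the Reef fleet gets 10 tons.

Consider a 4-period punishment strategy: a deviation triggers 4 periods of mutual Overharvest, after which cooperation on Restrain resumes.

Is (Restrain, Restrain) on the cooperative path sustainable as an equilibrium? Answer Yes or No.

Yes

IC: β+…+β^4 ≥ (58−32)/(32−10) = 13/11.
At β = 5/6: partial sum = 2.5887 ≥ 1.1818. Cooperation sustainable.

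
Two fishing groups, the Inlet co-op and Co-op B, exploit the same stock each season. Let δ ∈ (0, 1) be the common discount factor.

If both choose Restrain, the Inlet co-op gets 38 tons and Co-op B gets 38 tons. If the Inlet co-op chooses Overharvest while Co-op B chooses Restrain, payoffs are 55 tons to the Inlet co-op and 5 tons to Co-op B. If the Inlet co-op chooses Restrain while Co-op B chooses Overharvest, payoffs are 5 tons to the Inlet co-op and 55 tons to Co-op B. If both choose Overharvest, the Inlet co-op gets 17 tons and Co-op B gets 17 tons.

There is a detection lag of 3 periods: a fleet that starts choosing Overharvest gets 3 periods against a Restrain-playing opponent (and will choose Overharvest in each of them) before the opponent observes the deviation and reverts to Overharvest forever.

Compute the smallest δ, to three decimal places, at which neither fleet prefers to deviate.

A deviator earns 55 for 3 periods, then 17 forever; cooperating earns 38 forever. Multiplying the IC by (1−δ):
38 ≥ 55(1−δ^3) + 17δ^3, so 38·δ^3 ≥ 17 and δ^3 ≥ 17/38.
δ ≥ (17/38)^(1/3) ≈ 0.765.

0.765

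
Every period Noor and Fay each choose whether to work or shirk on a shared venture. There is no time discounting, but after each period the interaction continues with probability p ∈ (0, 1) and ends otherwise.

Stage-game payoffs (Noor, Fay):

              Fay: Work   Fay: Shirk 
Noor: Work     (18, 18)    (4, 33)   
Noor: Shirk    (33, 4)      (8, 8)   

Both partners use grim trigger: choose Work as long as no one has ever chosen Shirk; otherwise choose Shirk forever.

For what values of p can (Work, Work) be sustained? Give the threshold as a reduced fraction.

Expected cooperation value is 18 + p·18 + p²·18 + … = 18/(1−p); deviation gives 33 + p·8/(1−p).
18 ≥ 33(1−p) + 8p ⇒ 25p ≥ 15 ⇒ p ≥ 15/25 = 3/5.

3/5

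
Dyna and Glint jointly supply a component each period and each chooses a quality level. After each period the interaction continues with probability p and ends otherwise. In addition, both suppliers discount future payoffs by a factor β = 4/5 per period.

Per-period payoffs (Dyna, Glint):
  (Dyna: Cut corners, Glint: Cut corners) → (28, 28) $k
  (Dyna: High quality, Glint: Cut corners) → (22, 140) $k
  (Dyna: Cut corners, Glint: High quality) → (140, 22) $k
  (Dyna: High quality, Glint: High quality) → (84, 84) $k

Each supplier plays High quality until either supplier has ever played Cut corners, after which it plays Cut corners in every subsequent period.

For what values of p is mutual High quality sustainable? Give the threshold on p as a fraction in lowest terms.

With continuation probability p and discount β, the effective per-period discount factor is βp.
Grim-trigger IC: βp ≥ (140−84)/(140−28) = 1/2.
So p ≥ (1/2)/(4/5) = 5/8.

5/8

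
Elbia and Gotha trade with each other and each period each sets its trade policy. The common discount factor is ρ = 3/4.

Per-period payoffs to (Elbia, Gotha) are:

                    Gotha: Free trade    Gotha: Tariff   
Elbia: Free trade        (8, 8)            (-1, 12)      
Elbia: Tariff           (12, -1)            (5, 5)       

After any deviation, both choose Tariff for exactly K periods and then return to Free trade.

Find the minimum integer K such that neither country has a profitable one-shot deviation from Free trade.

3

IC: ρ(1−ρ^K)/(1−ρ) ≥ (12−8)/(8−5) = 4/3.
With ρ = 3/4: need 1 − ρ^K ≥ 4/3·(1−3/4)/(3/4), i.e. ρ^K ≤ 0.5556.
Since (3/4)^2 = 0.5625 and (3/4)^3 = 0.4219, the smallest such K is 3.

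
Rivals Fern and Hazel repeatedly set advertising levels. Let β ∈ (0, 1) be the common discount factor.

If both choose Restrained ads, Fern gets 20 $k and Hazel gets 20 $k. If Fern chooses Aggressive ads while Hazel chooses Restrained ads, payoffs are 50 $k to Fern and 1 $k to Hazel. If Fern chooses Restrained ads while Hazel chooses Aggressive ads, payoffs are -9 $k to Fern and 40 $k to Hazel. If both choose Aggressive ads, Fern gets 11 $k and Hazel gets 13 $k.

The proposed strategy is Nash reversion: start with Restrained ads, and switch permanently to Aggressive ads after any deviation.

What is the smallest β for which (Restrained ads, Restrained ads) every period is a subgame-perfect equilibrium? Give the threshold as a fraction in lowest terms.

Fern: cooperation gives 20 each period; deviation gives 50 once then 11 forever.
  20/(1−β) ≥ 50 + 11β/(1−β) ⇒ β ≥ 30/39 = 10/13.
Hazel: cooperation gives 20 each period; deviation gives 40 once then 13 forever.
  β ≥ 20/27.
Both must hold, so the binding constraint is Fern's: β ≥ 10/13.

10/13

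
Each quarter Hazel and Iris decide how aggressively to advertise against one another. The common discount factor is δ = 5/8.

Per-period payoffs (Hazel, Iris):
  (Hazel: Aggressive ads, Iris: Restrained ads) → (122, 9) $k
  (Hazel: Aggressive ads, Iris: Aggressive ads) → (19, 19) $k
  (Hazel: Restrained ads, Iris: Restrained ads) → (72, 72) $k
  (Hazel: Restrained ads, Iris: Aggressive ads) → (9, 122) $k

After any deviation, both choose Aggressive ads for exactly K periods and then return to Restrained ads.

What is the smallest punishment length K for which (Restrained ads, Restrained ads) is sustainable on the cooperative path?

No profitable deviation requires (72−19)(δ+…+δ^K) ≥ 122−72, i.e. δ+…+δ^K ≥ 50/53 ≈ 0.9434.
With δ = 5/8, the partial sums are K=1: 0.6250, K=2: 1.0156.
K = 2 is the first length at which the sum reaches 0.9434.

2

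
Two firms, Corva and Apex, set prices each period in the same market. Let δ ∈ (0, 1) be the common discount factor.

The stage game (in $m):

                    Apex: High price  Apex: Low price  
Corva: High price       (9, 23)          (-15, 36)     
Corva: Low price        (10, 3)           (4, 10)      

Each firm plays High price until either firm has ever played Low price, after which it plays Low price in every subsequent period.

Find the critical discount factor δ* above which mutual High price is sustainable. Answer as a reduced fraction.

For Corva: deviation gain 10−9 = 1, per-period punishment loss 9−4 = 5. IC gives δ ≥ 1/6.
For Apex: gain 13, loss 13 per period, so δ ≥ 13/26 = 1/2.
The tighter constraint is Apex's, so cooperation needs δ ≥ 1/2.

1/2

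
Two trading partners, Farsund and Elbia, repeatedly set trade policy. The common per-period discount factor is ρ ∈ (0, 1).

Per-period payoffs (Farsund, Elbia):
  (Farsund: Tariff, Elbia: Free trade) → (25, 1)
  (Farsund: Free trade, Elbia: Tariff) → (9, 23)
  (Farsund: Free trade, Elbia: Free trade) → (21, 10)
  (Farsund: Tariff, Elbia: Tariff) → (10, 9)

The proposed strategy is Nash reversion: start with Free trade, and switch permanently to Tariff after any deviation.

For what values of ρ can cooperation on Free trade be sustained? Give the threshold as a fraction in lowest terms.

13/14

Farsund's threshold: (25−21)/(25−10) = 4/15.
Elbia's threshold: (23−10)/(23−9) = 13/14.
4/15 < 13/14, so Elbia binds and ρ* = 13/14.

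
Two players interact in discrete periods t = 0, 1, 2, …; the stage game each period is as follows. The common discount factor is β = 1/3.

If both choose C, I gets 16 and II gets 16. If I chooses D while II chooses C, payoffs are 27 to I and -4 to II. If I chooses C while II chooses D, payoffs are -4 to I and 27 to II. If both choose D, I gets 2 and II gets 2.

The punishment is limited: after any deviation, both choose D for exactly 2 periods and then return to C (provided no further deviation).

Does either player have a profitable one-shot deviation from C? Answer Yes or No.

Yes

A one-shot deviation gives 27 now, then 2 for 2 periods, then back to 16.
Gain from deviating: (27−16) today; loss: (16−2) in each of the next 2 periods.
No-deviation condition: (16−2)(β+…+β^2) ≥ 27−16, i.e. β+…+β^2 ≥ 11/14.
At β = 1/3: β+…+β^2 = 0.4444 < 0.7857.
So cooperation is not sustainable.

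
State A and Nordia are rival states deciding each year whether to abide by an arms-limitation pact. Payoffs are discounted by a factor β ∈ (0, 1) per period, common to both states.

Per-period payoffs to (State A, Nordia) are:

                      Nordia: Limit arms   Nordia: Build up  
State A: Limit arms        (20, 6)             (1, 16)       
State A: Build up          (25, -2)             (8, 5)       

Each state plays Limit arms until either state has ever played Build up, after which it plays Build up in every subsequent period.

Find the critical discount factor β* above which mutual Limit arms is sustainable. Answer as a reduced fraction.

For State A: deviation gain 25−20 = 5, per-period punishment loss 20−8 = 12. IC gives β ≥ 5/17.
For Nordia: gain 10, loss 1 per period, so β ≥ 10/11.
The tighter constraint is Nordia's, so cooperation needs β ≥ 10/11.

10/11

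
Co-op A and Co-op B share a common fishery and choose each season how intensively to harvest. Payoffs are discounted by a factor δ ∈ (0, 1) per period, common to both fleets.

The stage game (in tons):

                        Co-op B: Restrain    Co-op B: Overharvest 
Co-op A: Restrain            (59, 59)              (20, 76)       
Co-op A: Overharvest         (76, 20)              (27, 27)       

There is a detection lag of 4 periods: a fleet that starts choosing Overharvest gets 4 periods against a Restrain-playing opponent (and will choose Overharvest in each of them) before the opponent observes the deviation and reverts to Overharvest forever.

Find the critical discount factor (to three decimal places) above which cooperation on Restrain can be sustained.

Deviating for the 4 undetected periods gains 76−59 = 17 per period over cooperation, then loses 59−27 = 32 per period forever once punishment starts.
Gain: 17(1 + δ + … + δ^3); loss: 32·δ^4/(1−δ).
No profitable deviation ⇔ 17(1−δ^4) ≤ 32·δ^4, i.e. δ^4 ≥ 17/(17+32) = 17/49.
Hence δ ≥ (17/49)^(1/4) ≈ 0.767.

0.767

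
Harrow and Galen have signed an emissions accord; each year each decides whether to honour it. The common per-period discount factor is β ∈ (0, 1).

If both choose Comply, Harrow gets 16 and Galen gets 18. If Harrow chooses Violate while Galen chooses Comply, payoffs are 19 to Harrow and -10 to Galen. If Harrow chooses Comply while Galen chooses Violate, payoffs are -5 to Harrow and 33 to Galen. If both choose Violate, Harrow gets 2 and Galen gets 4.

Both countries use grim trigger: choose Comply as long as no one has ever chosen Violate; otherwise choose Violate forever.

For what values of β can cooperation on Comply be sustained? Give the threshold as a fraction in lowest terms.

For Harrow: deviation gain 19−16 = 3, per-period punishment loss 16−2 = 14. IC gives β ≥ 3/17.
For Galen: gain 15, loss 14 per period, so β ≥ 15/29.
The tighter constraint is Galen's, so cooperation needs β ≥ 15/29.

15/29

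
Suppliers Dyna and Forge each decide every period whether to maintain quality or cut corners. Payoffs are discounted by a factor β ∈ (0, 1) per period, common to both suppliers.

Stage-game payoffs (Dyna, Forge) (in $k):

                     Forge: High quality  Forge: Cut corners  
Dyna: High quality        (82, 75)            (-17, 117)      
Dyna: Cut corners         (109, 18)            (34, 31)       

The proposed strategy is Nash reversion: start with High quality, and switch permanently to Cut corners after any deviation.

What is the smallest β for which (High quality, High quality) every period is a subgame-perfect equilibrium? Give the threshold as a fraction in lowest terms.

21/43

For Dyna: deviation gain 109−82 = 27, per-period punishment loss 82−34 = 48. IC gives β ≥ 27/75 = 9/25.
For Forge: gain 42, loss 44 per period, so β ≥ 42/86 = 21/43.
The tighter constraint is Forge's, so cooperation needs β ≥ 21/43.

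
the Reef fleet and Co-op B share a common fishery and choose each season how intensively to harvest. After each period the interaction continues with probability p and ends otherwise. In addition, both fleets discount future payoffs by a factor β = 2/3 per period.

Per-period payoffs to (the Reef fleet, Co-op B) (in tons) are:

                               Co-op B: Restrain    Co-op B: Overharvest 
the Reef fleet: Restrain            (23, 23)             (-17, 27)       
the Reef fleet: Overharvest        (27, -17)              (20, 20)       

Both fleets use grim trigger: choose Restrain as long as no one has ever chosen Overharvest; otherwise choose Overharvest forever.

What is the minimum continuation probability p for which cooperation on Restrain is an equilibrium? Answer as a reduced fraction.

6/7

With continuation probability p and discount β, the effective per-period discount factor is βp.
Grim-trigger IC: βp ≥ (27−23)/(27−20) = 4/7.
So p ≥ (4/7)/(2/3) = 6/7.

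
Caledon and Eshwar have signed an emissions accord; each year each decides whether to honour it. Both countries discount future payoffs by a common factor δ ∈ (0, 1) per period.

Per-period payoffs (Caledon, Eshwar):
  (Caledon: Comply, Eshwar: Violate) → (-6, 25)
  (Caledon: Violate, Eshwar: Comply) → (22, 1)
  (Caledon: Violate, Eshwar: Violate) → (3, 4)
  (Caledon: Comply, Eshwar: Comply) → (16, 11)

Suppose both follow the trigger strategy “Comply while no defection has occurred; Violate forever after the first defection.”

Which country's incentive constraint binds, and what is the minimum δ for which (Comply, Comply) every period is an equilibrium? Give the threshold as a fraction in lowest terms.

Caledon: cooperation gives 16 each period; deviation gives 22 once then 3 forever.
  16/(1−δ) ≥ 22 + 3δ/(1−δ) ⇒ δ ≥ 6/19.
Eshwar: cooperation gives 11 each period; deviation gives 25 once then 4 forever.
  δ ≥ 14/21 = 2/3.
Both must hold, so the binding constraint is Eshwar's: δ ≥ 2/3.

Eshwar; δ ≥ 2/3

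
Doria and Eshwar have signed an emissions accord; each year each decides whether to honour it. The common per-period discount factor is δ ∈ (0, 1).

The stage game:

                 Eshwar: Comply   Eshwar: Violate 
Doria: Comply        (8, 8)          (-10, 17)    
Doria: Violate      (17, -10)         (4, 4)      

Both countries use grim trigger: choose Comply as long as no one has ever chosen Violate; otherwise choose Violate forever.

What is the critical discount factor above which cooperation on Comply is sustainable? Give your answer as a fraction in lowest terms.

9/13

8/(1−δ) ≥ 17 + 4δ/(1−δ)
8 ≥ 17 − 13δ
δ ≥ 9/13.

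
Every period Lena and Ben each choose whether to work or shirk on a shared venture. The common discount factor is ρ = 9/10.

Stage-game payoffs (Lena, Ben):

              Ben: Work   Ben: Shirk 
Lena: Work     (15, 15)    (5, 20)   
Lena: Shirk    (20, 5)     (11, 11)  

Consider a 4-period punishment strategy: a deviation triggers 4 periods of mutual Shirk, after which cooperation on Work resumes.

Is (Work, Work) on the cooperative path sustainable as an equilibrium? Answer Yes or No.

Yes

A one-shot deviation gives 20 now, then 11 for 4 periods, then back to 15.
Gain from deviating: (20−15) today; loss: (15−11) in each of the next 4 periods.
No-deviation condition: (15−11)(ρ+…+ρ^4) ≥ 20−15, i.e. ρ+…+ρ^4 ≥ 5/4.
At ρ = 9/10: ρ+…+ρ^4 = 3.0951 ≥ 1.2500.
So cooperation is sustainable.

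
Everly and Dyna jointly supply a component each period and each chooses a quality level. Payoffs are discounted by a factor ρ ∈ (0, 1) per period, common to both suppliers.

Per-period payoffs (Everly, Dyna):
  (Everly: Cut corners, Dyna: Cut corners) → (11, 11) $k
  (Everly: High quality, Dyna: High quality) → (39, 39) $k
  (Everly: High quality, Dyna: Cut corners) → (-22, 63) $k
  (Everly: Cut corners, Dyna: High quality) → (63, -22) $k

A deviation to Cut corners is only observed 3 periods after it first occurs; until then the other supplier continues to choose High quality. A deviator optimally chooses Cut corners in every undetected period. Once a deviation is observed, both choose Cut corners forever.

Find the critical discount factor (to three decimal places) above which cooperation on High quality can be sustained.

0.773

A deviator earns 63 for 3 periods, then 11 forever; cooperating earns 39 forever. Multiplying the IC by (1−ρ):
39 ≥ 63(1−ρ^3) + 11ρ^3, so 52·ρ^3 ≥ 24 and ρ^3 ≥ 6/13.
ρ ≥ (6/13)^(1/3) ≈ 0.773.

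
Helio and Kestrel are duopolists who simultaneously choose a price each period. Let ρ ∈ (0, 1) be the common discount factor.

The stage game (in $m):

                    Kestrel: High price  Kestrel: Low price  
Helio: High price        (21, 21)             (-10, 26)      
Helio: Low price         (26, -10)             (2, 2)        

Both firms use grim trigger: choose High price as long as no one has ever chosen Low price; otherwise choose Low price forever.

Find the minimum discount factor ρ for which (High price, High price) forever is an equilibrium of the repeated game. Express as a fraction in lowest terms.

5/24

One-period gain from deviating is 26 − 21 = 5. The loss is 21 − 2 = 19 in every subsequent period, with present value 19·ρ/(1−ρ).
Deviation is unprofitable when 19·ρ/(1−ρ) ≥ 5, i.e. ρ/(1−ρ) ≥ 5/19.
Equivalently ρ ≥ 5/(5+19) = 5/24.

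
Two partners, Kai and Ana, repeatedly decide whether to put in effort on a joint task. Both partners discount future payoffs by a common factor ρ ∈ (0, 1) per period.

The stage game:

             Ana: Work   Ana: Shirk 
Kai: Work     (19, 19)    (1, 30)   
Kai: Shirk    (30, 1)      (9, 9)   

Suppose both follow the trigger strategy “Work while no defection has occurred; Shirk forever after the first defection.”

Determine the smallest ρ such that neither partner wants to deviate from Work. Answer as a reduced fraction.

Under grim trigger the critical discount factor is (T−C)/(T−P) with T = 30, C = 19, P = 9.
ρ* = (30−19)/(30−9) = 11/21.

11/21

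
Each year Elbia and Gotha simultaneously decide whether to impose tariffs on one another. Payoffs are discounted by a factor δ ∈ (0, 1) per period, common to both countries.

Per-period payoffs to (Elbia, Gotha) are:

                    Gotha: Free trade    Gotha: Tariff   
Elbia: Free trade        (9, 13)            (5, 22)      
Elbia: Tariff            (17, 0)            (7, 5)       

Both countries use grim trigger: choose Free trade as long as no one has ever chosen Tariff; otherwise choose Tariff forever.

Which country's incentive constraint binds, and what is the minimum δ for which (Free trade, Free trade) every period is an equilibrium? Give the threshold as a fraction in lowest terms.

Elbia; δ ≥ 4/5

Elbia's threshold: (17−9)/(17−7) = 4/5.
Gotha's threshold: (22−13)/(22−5) = 9/17.
4/5 > 9/17, so Elbia binds and δ* = 4/5.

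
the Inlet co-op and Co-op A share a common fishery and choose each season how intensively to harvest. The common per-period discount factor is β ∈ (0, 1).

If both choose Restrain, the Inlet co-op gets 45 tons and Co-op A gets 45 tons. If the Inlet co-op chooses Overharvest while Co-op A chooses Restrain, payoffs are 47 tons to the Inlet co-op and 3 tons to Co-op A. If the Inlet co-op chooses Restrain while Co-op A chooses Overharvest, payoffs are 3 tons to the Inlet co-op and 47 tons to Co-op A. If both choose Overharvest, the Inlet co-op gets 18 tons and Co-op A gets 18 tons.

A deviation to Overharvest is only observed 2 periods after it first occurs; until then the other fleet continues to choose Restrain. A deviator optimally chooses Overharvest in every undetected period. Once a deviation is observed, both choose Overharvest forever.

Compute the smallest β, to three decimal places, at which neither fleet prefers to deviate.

Deviating for the 2 undetected periods gains 47−45 = 2 per period over cooperation, then loses 45−18 = 27 per period forever once punishment starts.
Gain: 2(1 + β + … + β^1); loss: 27·β^2/(1−β).
No profitable deviation ⇔ 2(1−β^2) ≤ 27·β^2, i.e. β^2 ≥ 2/(2+27) = 2/29.
Hence β ≥ (2/29)^(1/2) ≈ 0.263.

0.263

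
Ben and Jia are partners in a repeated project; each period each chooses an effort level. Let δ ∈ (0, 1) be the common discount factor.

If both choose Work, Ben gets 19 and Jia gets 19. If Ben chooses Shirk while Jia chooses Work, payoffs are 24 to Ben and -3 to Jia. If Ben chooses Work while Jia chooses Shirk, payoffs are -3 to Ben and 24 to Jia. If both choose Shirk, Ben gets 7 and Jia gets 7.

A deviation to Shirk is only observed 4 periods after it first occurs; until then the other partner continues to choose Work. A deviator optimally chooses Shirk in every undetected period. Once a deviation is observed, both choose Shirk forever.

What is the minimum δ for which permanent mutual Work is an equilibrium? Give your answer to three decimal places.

0.736

The best deviation is to choose Shirk for all 4 undetected periods, earning 24 each, then 7 forever once detected.
Deviation value: 24(1−δ^4)/(1−δ) + 7δ^4/(1−δ); cooperation value: 19/(1−δ).
IC: 19 ≥ 24(1−δ^4) + 7δ^4 = 24 − 17δ^4.
So δ^4 ≥ 5/17, giving δ ≥ (5/17)^(1/4) ≈ 0.736.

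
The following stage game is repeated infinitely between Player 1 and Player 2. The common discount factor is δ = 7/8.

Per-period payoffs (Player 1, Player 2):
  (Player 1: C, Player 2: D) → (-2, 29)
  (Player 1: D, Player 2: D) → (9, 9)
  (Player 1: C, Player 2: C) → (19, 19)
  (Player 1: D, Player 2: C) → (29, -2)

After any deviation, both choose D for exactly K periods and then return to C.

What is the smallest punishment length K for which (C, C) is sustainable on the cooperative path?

Need Σ_{k=1}^{K} δ^k ≥ (29−19)/(19−9) = 1.0000 at δ = 7/8.
At K = 1 the sum is 0.8750 < 1.0000; at K = 2 it is 1.6406 ≥ 1.0000.
So the minimum punishment length is K = 2.

2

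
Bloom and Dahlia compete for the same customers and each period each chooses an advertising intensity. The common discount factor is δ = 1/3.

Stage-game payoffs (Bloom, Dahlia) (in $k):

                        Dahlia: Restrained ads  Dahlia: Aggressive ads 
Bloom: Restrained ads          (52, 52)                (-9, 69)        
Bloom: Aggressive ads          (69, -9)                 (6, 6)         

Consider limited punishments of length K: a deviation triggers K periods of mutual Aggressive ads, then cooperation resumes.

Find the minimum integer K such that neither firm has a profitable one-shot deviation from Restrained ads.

IC: δ(1−δ^K)/(1−δ) ≥ (69−52)/(52−6) = 17/46.
With δ = 1/3: need 1 − δ^K ≥ 17/46·(1−1/3)/(1/3), i.e. δ^K ≤ 0.2609.
Since (1/3)^1 = 0.3333 and (1/3)^2 = 0.1111, the smallest such K is 2.

2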